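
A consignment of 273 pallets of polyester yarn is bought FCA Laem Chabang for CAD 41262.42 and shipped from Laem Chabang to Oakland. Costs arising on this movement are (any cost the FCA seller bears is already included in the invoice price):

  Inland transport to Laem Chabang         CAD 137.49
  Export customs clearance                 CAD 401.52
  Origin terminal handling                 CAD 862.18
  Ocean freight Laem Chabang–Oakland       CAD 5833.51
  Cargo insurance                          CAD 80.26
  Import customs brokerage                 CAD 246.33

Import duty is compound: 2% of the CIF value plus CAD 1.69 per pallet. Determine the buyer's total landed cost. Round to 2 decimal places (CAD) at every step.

FCA: the seller delivers export-cleared goods to the carrier; the buyer bears costs from that point.
Already in the invoice (seller's account under FCA): inland to port, export clearance — exclude.
CIF value = FCA price + origin terminal + freight + insurance = 41262.42 + 862.18 + 5833.51 + 80.26 = 48038.37
Ad valorem component: 48038.37 × 2% = 960.77
Specific component: 273 × 1.69 = 461.37
Import duty = 960.77 + 461.37 = 1422.14
Buyer bears: origin terminal 862.18 + freight 5833.51 + insurance 80.26 + brokerage 246.33 + duty 1422.14 = 8444.42
Landed cost = invoice 41262.42 + 8444.42 = 49706.84

Total landed cost: CAD 49706.84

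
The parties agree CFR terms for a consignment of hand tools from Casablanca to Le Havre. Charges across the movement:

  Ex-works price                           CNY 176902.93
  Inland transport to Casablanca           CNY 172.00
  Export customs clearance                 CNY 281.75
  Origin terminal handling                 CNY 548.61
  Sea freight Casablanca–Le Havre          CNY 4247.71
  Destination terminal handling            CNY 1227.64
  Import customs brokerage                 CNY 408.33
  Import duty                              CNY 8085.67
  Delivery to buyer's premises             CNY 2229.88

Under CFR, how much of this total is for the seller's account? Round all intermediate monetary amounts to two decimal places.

Seller's account: CNY 182153.00

CFR: the seller pays costs through ocean freight to the destination port, but not insurance.
Seller's account: goods 176902.93 + inland to port 172.00 + export clearance 281.75 + origin terminal 548.61 + freight 4247.71 = 182153.00
Buyer's account: destination terminal 1227.64 + brokerage 408.33 + duty 8085.67 + delivery 2229.88 = 11951.52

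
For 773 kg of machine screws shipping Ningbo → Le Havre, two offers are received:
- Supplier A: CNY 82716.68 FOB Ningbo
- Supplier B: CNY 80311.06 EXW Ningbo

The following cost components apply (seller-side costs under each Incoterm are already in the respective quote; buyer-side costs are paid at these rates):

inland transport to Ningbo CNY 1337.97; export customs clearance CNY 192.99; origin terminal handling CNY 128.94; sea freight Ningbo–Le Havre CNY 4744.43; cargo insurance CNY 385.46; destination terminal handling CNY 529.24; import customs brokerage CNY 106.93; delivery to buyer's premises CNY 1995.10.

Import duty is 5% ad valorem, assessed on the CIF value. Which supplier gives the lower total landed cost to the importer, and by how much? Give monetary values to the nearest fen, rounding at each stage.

Supplier B is cheaper by CNY 783.01

Supplier A (FOB):
CIF value = FOB price + freight + insurance = 82716.68 + 4744.43 + 385.46 = 87846.57
Import duty = 87846.57 × 5% = 4392.33
Buyer bears (A): 4744.43 + 385.46 + 529.24 + 106.93 + 1995.10 = 7761.16
Landed cost (A) = invoice 82716.68 + 7761.16 + duty 4392.33 = 94870.17
Supplier B (EXW):
CIF value = EXW price + inland to port + export clearance + origin terminal + freight + insurance = 80311.06 + 1337.97 + 192.99 + 128.94 + 4744.43 + 385.46 = 87100.85
Import duty = 87100.85 × 5% = 4355.04
Buyer bears (B): 1337.97 + 192.99 + 128.94 + 4744.43 + 385.46 + 529.24 + 106.93 + 1995.10 = 9421.06
Landed cost (B) = invoice 80311.06 + 9421.06 + duty 4355.04 = 94087.16
Difference = |94870.17 − 94087.16| = 783.01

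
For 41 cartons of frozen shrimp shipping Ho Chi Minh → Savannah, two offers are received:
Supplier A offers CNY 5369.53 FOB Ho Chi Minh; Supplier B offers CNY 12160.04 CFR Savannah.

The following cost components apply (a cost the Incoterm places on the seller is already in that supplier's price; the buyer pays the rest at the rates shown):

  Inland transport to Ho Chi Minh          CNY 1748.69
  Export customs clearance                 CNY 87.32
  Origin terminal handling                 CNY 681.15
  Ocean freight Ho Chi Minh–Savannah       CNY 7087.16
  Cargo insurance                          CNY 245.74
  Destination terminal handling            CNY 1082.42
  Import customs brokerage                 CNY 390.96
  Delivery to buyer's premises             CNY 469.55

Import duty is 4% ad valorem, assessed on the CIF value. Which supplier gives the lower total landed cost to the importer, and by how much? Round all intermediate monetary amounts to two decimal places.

Supplier A (FOB):
CIF value = FOB price + freight + insurance = 5369.53 + 7087.16 + 245.74 = 12702.43
Import duty = 12702.43 × 4% = 508.10
Buyer bears (A): 7087.16 + 245.74 + 1082.42 + 390.96 + 469.55 = 9275.83
Landed cost (A) = invoice 5369.53 + 9275.83 + duty 508.10 = 15153.46
Supplier B (CFR):
CIF value = CFR price + insurance = 12160.04 + 245.74 = 12405.78
Import duty = 12405.78 × 4% = 496.23
Buyer bears (B): 245.74 + 1082.42 + 390.96 + 469.55 = 2188.67
Landed cost (B) = invoice 12160.04 + 2188.67 + duty 496.23 = 14844.94
Difference = |15153.46 − 14844.94| = 308.52

Supplier B is cheaper by CNY 308.52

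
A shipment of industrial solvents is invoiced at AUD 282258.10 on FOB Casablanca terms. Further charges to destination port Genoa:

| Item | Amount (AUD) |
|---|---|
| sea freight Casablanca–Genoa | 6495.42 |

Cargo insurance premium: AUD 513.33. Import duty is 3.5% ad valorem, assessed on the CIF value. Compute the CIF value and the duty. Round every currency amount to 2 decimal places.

CIF = FOB price + freight + insurance
CIF = 282258.10 + 6495.42 + 513.33 = 289266.85
Import duty = 289266.85 × 3.5% = 10124.34

CIF value: AUD 289266.85; import duty: AUD 10124.34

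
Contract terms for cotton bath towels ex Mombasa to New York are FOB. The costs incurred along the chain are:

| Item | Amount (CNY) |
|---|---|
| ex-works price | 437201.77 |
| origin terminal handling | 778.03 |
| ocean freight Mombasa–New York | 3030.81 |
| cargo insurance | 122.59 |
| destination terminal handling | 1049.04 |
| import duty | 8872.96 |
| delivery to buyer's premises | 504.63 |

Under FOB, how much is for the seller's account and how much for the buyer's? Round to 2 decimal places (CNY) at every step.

Seller: CNY 437979.80; buyer: CNY 13580.03

FOB: the seller bears costs until goods are on board at the origin port; the buyer bears freight, insurance and all costs thereafter.
Seller's account: goods 437201.77 + origin terminal 778.03 = 437979.80
Buyer's account: freight 3030.81 + insurance 122.59 + destination terminal 1049.04 + duty 8872.96 + delivery 504.63 = 13580.03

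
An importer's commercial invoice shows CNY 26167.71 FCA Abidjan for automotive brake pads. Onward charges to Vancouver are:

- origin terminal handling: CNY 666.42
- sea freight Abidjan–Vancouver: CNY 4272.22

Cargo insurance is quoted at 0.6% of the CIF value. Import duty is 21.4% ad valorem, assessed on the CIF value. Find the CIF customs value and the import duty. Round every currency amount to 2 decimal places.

CIF value: CNY 31294.11; import duty: CNY 6696.94

Let C be the CIF value. C = FCA price + pre-shipment costs + freight + 0.6% × C
C − 0.6% × C = 26167.71 + 666.42 + 4272.22
0.994 × C = 31106.35
C = 31106.35 / 0.994 = 31294.11
Insurance premium = 0.6% × 31294.11 = 187.76
Import duty = 31294.11 × 21.4% = 6696.94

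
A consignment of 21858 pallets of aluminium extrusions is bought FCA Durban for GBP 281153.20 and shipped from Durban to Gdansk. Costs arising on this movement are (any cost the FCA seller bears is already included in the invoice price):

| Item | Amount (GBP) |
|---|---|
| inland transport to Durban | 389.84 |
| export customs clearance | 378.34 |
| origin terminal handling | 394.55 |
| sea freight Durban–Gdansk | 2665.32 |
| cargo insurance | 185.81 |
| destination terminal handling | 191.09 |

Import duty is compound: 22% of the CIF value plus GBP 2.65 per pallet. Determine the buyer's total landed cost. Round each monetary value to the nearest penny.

FCA: the seller delivers export-cleared goods to the carrier; the buyer bears costs from that point.
Already in the invoice (seller's account under FCA): inland to port, export clearance — exclude.
CIF value = FCA price + origin terminal + freight + insurance = 281153.20 + 394.55 + 2665.32 + 185.81 = 284398.88
Ad valorem component: 284398.88 × 22% = 62567.75
Specific component: 21858 × 2.65 = 57923.70
Import duty = 62567.75 + 57923.70 = 120491.45
Buyer bears: origin terminal 394.55 + freight 2665.32 + insurance 185.81 + destination terminal 191.09 + duty 120491.45 = 123928.22
Landed cost = invoice 281153.20 + 123928.22 = 405081.42

Total landed cost: GBP 405081.42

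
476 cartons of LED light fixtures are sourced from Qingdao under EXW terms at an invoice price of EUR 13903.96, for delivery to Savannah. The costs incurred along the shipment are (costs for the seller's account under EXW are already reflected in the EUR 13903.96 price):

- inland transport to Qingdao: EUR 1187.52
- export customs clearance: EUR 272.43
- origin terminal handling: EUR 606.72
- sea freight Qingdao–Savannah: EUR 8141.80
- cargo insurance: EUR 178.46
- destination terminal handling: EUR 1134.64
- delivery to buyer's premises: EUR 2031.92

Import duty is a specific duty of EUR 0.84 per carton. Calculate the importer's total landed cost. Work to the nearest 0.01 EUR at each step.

EXW: the seller makes goods available at their premises; the buyer bears all onward costs.
CIF value = EXW price + inland to port + export clearance + origin terminal + freight + insurance = 13903.96 + 1187.52 + 272.43 + 606.72 + 8141.80 + 178.46 = 24290.89
Import duty = 476 × 0.84 = 399.84
Buyer bears: inland to port 1187.52 + export clearance 272.43 + origin terminal 606.72 + freight 8141.80 + insurance 178.46 + destination terminal 1134.64 + delivery 2031.92 + duty 399.84 = 13953.33
Landed cost = invoice 13903.96 + 13953.33 = 27857.29

Total landed cost: EUR 27857.29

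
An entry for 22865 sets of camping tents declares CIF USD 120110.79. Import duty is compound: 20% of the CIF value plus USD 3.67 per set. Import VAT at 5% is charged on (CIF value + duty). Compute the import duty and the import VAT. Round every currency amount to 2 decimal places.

Ad valorem component: 120110.79 × 20% = 24022.16
Specific component: 22865 × 3.67 = 83914.55
Import duty = 24022.16 + 83914.55 = 107936.71
VAT base = CIF + duty = 120110.79 + 107936.71 = 228047.50
Import VAT = 228047.50 × 5% = 11402.38

Import duty: USD 107936.71; import VAT: USD 11402.38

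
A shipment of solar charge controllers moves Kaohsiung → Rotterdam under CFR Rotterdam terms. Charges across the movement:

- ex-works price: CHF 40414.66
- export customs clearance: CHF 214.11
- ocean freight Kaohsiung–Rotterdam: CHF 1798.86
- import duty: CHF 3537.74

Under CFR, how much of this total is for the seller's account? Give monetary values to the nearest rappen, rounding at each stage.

CFR: the seller pays costs through ocean freight to the destination port, but not insurance.
Seller's account: goods 40414.66 + export clearance 214.11 + freight 1798.86 = 42427.63
Buyer's account: duty 3537.74 = 3537.74

Seller's account: CHF 42427.63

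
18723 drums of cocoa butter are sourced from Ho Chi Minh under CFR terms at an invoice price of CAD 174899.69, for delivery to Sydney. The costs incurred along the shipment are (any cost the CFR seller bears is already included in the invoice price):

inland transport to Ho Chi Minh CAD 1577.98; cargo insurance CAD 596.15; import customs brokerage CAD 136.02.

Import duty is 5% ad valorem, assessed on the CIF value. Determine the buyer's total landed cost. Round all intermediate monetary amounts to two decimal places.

Total landed cost: CAD 184406.65

CFR: the seller pays costs through ocean freight to the destination port, but not insurance.
Already in the invoice (seller's account under CFR): inland to port — exclude.
CIF value = CFR price + insurance = 174899.69 + 596.15 = 175495.84
Import duty = 175495.84 × 5% = 8774.79
Buyer bears: insurance 596.15 + brokerage 136.02 + duty 8774.79 = 9506.96
Landed cost = invoice 174899.69 + 9506.96 = 184406.65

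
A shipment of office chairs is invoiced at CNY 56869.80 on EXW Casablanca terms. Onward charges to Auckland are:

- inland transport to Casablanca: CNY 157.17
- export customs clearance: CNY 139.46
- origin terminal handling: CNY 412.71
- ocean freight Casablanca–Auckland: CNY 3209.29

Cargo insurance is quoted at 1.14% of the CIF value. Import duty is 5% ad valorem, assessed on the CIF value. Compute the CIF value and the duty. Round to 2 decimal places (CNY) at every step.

Let C be the CIF value. C = EXW price + pre-shipment costs + freight + 1.14% × C
C − 1.14% × C = 56869.80 + 157.17 + 139.46 + 412.71 + 3209.29
0.9886 × C = 60788.43
C = 60788.43 / 0.9886 = 61489.41
Insurance premium = 1.14% × 61489.41 = 700.98
Import duty = 61489.41 × 5% = 3074.47

CIF value: CNY 61489.41; import duty: CNY 3074.47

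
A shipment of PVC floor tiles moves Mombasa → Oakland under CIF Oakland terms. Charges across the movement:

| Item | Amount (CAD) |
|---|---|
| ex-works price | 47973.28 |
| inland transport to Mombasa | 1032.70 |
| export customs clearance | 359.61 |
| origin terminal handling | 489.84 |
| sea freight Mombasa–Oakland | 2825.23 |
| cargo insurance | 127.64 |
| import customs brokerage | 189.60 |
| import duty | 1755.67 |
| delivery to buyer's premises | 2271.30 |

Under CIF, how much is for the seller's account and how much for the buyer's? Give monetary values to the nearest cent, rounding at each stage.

CIF: the seller pays costs through ocean freight and marine insurance to the destination port.
Seller's account: goods 47973.28 + inland to port 1032.70 + export clearance 359.61 + origin terminal 489.84 + freight 2825.23 + insurance 127.64 = 52808.30
Buyer's account: brokerage 189.60 + duty 1755.67 + delivery 2271.30 = 4216.57

Seller: CAD 52808.30; buyer: CAD 4216.57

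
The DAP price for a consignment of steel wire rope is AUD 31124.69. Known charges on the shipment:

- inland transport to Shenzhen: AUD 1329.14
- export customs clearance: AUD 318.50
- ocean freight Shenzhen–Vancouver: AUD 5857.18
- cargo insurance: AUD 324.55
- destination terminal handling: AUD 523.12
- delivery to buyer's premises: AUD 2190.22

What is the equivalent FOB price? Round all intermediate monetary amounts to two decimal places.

Not relevant to the conversion: inland to port, export clearance — on the seller under both DAP and FOB; already in the DAP price and stays in the FOB price.
From DAP to FOB, the seller no longer bears: freight, insurance, destination terminal, delivery.
FOB price = 31124.69 − 5857.18 − 324.55 − 523.12 − 2190.22 = 22229.62

FOB price: AUD 22229.62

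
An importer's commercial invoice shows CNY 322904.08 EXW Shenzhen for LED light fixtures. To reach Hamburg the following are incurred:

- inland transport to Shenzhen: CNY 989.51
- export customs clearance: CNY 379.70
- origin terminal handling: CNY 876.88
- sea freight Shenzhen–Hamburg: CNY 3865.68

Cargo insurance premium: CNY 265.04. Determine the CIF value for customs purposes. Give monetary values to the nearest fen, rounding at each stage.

CIF = EXW price + pre-shipment costs + freight + insurance
CIF = 322904.08 + 989.51 + 379.70 + 876.88 + 3865.68 + 265.04 = 329280.89

CIF value: CNY 329280.89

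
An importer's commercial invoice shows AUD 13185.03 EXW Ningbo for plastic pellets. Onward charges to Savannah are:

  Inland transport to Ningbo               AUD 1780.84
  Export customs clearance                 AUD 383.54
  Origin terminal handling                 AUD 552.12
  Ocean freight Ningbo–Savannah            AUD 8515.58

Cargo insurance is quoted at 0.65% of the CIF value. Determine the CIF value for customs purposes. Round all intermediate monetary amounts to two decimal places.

Let C be the CIF value. C = EXW price + pre-shipment costs + freight + 0.65% × C
C − 0.65% × C = 13185.03 + 1780.84 + 383.54 + 552.12 + 8515.58
0.9935 × C = 24417.11
C = 24417.11 / 0.9935 = 24576.86
Insurance premium = 0.65% × 24576.86 = 159.75

CIF value: AUD 24576.86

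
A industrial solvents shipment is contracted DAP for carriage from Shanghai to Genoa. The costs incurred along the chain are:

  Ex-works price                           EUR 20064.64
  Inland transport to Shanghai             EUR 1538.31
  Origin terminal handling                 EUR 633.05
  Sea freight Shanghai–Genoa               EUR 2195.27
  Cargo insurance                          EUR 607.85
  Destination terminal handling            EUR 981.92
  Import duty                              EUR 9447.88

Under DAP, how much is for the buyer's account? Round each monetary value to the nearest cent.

DAP: the seller bears all costs to the named destination except import duty and clearance.
Seller's account: goods 20064.64 + inland to port 1538.31 + origin terminal 633.05 + freight 2195.27 + insurance 607.85 + destination terminal 981.92 = 26021.04
Buyer's account: duty 9447.88 = 9447.88

Buyer's account: EUR 9447.88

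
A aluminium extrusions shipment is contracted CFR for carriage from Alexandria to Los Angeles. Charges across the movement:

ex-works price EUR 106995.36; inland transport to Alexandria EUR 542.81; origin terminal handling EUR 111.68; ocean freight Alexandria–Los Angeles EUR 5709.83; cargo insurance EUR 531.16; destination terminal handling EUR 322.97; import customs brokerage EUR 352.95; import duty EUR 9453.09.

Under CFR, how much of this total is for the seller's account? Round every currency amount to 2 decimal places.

CFR: the seller pays costs through ocean freight to the destination port, but not insurance.
Seller's account: goods 106995.36 + inland to port 542.81 + origin terminal 111.68 + freight 5709.83 = 113359.68
Buyer's account: insurance 531.16 + destination terminal 322.97 + brokerage 352.95 + duty 9453.09 = 10660.17

Seller's account: EUR 113359.68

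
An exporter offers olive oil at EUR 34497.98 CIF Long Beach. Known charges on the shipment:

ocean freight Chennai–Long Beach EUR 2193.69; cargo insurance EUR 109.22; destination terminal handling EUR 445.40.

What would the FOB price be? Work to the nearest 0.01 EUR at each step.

Not relevant to the conversion: destination terminal — on the buyer under both terms; not part of either seller's price.
From CIF to FOB, the seller no longer bears: freight, insurance.
FOB price = 34497.98 − 2193.69 − 109.22 = 32195.07

FOB price: EUR 32195.07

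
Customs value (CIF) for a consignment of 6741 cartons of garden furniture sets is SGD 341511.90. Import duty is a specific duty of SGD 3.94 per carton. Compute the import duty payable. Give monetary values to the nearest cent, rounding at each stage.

Import duty = 6741 × 3.94 = 26559.54

Import duty: SGD 26559.54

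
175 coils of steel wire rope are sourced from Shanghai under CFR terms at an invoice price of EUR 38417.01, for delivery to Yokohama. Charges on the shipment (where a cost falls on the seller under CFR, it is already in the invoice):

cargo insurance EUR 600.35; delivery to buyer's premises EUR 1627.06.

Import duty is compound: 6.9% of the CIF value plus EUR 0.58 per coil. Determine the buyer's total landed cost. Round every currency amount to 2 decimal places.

CFR: the seller pays costs through ocean freight to the destination port, but not insurance.
CIF value = CFR price + insurance = 38417.01 + 600.35 = 39017.36
Ad valorem component: 39017.36 × 6.9% = 2692.20
Specific component: 175 × 0.58 = 101.50
Import duty = 2692.20 + 101.50 = 2793.70
Buyer bears: insurance 600.35 + delivery 1627.06 + duty 2793.70 = 5021.11
Landed cost = invoice 38417.01 + 5021.11 = 43438.12

Total landed cost: EUR 43438.12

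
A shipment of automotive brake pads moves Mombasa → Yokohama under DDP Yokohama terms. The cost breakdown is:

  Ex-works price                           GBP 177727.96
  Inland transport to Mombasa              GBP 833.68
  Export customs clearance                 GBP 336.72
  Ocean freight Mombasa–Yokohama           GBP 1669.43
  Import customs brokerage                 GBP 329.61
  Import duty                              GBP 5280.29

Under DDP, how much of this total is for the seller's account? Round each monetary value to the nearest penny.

DDP: the seller bears all costs including import duty.
Seller's account: goods 177727.96 + inland to port 833.68 + export clearance 336.72 + freight 1669.43 + brokerage 329.61 + duty 5280.29 = 186177.69
Buyer's account: 0.00

Seller's account: GBP 186177.69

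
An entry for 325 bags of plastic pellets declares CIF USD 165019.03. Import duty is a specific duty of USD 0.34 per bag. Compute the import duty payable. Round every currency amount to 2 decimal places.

Import duty = 325 × 0.34 = 110.50

Import duty: USD 110.50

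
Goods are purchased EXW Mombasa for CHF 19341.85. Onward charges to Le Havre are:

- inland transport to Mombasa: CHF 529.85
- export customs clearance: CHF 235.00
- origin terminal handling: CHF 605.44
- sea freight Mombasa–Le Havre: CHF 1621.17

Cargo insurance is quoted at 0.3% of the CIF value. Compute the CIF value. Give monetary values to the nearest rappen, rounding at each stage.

CIF value: CHF 22400.51

Let C be the CIF value. C = EXW price + pre-shipment costs + freight + 0.3% × C
C − 0.3% × C = 19341.85 + 529.85 + 235.00 + 605.44 + 1621.17
0.997 × C = 22333.31
C = 22333.31 / 0.997 = 22400.51
Insurance premium = 0.3% × 22400.51 = 67.20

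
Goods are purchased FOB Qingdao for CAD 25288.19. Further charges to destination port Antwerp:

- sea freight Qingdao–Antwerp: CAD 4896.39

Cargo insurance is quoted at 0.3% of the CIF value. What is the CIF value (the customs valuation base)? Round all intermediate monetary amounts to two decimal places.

Let C be the CIF value. C = FOB price + freight + 0.3% × C
C − 0.3% × C = 25288.19 + 4896.39
0.997 × C = 30184.58
C = 30184.58 / 0.997 = 30275.41
Insurance premium = 0.3% × 30275.41 = 90.83

CIF value: CAD 30275.41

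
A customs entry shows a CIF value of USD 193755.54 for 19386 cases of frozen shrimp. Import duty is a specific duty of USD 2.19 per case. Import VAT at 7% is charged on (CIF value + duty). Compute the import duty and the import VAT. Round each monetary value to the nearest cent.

Import duty: USD 42455.34; import VAT: USD 16534.76

Import duty = 19386 × 2.19 = 42455.34
VAT base = CIF + duty = 193755.54 + 42455.34 = 236210.88
Import VAT = 236210.88 × 7% = 16534.76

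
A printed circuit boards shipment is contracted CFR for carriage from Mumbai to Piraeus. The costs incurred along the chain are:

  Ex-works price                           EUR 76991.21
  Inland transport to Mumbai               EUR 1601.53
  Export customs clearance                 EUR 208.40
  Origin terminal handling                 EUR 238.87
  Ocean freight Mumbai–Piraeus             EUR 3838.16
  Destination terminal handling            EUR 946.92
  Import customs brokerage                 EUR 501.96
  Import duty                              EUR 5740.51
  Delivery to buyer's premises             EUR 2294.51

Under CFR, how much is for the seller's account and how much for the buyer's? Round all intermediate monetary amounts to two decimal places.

Seller: EUR 82878.17; buyer: EUR 9483.90

CFR: the seller pays costs through ocean freight to the destination port, but not insurance.
Seller's account: goods 76991.21 + inland to port 1601.53 + export clearance 208.40 + origin terminal 238.87 + freight 3838.16 = 82878.17
Buyer's account: destination terminal 946.92 + brokerage 501.96 + duty 5740.51 + delivery 2294.51 = 9483.90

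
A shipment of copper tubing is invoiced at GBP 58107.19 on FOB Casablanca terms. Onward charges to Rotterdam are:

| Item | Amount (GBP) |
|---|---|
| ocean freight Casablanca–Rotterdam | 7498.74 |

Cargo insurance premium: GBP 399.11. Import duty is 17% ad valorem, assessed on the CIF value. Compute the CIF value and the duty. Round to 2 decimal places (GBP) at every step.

CIF = FOB price + freight + insurance
CIF = 58107.19 + 7498.74 + 399.11 = 66005.04
Import duty = 66005.04 × 17% = 11220.86

CIF value: GBP 66005.04; import duty: GBP 11220.86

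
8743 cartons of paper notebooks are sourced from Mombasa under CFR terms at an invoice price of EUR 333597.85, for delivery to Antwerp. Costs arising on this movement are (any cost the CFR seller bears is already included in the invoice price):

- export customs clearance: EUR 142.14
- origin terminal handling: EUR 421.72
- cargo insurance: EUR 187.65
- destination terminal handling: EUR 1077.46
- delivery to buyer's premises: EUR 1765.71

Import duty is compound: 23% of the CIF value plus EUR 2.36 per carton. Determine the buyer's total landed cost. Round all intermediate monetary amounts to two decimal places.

CFR: the seller pays costs through ocean freight to the destination port, but not insurance.
Already in the invoice (seller's account under CFR): export clearance, origin terminal — exclude.
CIF value = CFR price + insurance = 333597.85 + 187.65 = 333785.50
Ad valorem component: 333785.50 × 23% = 76770.67
Specific component: 8743 × 2.36 = 20633.48
Import duty = 76770.67 + 20633.48 = 97404.15
Buyer bears: insurance 187.65 + destination terminal 1077.46 + delivery 1765.71 + duty 97404.15 = 100434.97
Landed cost = invoice 333597.85 + 100434.97 = 434032.82

Total landed cost: EUR 434032.82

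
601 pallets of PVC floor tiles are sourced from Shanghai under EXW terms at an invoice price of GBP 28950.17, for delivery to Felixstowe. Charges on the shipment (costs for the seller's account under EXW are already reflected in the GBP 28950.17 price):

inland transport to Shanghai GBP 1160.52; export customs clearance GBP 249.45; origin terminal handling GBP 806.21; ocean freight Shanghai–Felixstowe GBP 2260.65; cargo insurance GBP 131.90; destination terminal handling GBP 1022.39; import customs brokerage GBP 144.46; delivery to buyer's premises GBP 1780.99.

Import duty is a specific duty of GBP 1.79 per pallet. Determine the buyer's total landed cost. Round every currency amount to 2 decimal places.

EXW: the seller makes goods available at their premises; the buyer bears all onward costs.
CIF value = EXW price + inland to port + export clearance + origin terminal + freight + insurance = 28950.17 + 1160.52 + 249.45 + 806.21 + 2260.65 + 131.90 = 33558.90
Import duty = 601 × 1.79 = 1075.79
Buyer bears: inland to port 1160.52 + export clearance 249.45 + origin terminal 806.21 + freight 2260.65 + insurance 131.90 + destination terminal 1022.39 + brokerage 144.46 + delivery 1780.99 + duty 1075.79 = 8632.36
Landed cost = invoice 28950.17 + 8632.36 = 37582.53

Total landed cost: GBP 37582.53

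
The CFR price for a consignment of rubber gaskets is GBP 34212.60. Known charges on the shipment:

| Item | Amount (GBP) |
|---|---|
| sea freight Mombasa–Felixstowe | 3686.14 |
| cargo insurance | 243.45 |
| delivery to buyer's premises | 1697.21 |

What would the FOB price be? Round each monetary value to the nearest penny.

FOB price: GBP 30526.46

Not relevant to the conversion: delivery, insurance — on the buyer under both terms; not part of either seller's price.
From CFR to FOB, the seller no longer bears: freight.
FOB price = 34212.60 − 3686.14 = 30526.46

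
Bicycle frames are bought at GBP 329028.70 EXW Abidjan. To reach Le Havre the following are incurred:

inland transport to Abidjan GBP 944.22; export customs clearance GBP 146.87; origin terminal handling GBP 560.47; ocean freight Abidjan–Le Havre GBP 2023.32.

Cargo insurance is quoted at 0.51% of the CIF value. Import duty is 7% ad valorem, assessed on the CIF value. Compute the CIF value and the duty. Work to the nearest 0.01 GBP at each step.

CIF value: GBP 334409.07; import duty: GBP 23408.63

Let C be the CIF value. C = EXW price + pre-shipment costs + freight + 0.51% × C
C − 0.51% × C = 329028.70 + 944.22 + 146.87 + 560.47 + 2023.32
0.9949 × C = 332703.58
C = 332703.58 / 0.9949 = 334409.07
Insurance premium = 0.51% × 334409.07 = 1705.49
Import duty = 334409.07 × 7% = 23408.63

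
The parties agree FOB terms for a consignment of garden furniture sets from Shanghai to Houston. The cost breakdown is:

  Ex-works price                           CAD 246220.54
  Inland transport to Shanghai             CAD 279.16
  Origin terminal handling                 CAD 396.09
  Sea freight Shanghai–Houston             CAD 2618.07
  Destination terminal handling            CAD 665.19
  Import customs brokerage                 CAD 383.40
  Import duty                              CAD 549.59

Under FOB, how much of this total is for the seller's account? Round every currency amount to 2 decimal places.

FOB: the seller bears costs until goods are on board at the origin port; the buyer bears freight, insurance and all costs thereafter.
Seller's account: goods 246220.54 + inland to port 279.16 + origin terminal 396.09 = 246895.79
Buyer's account: freight 2618.07 + destination terminal 665.19 + brokerage 383.40 + duty 549.59 = 4216.25

Seller's account: CAD 246895.79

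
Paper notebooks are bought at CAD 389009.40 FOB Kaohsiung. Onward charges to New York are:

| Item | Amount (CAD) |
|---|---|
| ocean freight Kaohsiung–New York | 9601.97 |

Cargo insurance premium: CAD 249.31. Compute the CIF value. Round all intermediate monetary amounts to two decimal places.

CIF = FOB price + freight + insurance
CIF = 389009.40 + 9601.97 + 249.31 = 398860.68

CIF value: CAD 398860.68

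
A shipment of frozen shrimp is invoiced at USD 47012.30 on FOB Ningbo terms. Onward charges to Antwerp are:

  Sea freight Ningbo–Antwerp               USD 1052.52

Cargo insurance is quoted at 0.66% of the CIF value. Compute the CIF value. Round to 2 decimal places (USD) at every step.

CIF value: USD 48384.16

Let C be the CIF value. C = FOB price + freight + 0.66% × C
C − 0.66% × C = 47012.30 + 1052.52
0.9934 × C = 48064.82
C = 48064.82 / 0.9934 = 48384.16
Insurance premium = 0.66% × 48384.16 = 319.34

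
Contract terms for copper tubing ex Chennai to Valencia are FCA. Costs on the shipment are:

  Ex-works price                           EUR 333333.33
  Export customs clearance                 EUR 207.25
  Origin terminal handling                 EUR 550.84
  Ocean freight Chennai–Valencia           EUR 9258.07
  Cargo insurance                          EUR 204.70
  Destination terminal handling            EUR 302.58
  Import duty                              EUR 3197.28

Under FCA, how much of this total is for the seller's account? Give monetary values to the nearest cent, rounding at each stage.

FCA: the seller delivers export-cleared goods to the carrier; the buyer bears costs from that point.
Seller's account: goods 333333.33 + export clearance 207.25 = 333540.58
Buyer's account: origin terminal 550.84 + freight 9258.07 + insurance 204.70 + destination terminal 302.58 + duty 3197.28 = 13513.47

Seller's account: EUR 333540.58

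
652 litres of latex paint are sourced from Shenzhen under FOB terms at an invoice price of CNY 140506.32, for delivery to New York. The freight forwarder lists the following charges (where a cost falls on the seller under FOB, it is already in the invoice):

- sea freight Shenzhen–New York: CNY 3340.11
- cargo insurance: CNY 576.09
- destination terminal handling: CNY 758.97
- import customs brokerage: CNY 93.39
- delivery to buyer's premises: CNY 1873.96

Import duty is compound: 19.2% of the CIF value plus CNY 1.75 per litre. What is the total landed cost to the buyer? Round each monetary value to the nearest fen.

Total landed cost: CNY 176018.96

FOB: the seller bears costs until goods are on board at the origin port; the buyer bears freight, insurance and all costs thereafter.
CIF value = FOB price + freight + insurance = 140506.32 + 3340.11 + 576.09 = 144422.52
Ad valorem component: 144422.52 × 19.2% = 27729.12
Specific component: 652 × 1.75 = 1141.00
Import duty = 27729.12 + 1141.00 = 28870.12
Buyer bears: freight 3340.11 + insurance 576.09 + destination terminal 758.97 + brokerage 93.39 + delivery 1873.96 + duty 28870.12 = 35512.64
Landed cost = invoice 140506.32 + 35512.64 = 176018.96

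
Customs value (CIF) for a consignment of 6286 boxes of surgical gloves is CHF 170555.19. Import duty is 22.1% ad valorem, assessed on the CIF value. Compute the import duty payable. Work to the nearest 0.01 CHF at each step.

Import duty: CHF 37692.70

Import duty = 170555.19 × 22.1% = 37692.70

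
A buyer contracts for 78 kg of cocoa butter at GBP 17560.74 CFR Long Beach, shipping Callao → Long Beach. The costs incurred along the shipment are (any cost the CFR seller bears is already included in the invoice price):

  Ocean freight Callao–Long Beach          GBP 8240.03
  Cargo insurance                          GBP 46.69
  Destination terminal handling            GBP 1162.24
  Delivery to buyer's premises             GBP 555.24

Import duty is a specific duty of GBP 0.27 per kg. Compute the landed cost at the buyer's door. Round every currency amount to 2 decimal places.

Total landed cost: GBP 19345.97

CFR: the seller pays costs through ocean freight to the destination port, but not insurance.
Already in the invoice (seller's account under CFR): freight — exclude.
CIF value = CFR price + insurance = 17560.74 + 46.69 = 17607.43
Import duty = 78 × 0.27 = 21.06
Buyer bears: insurance 46.69 + destination terminal 1162.24 + delivery 555.24 + duty 21.06 = 1785.23
Landed cost = invoice 17560.74 + 1785.23 = 19345.97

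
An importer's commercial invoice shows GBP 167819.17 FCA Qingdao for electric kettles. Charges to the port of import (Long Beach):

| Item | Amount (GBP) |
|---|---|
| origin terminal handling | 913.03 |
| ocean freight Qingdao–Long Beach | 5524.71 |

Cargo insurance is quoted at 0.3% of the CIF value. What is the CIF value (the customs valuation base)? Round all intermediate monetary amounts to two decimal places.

CIF value: GBP 174781.25

Let C be the CIF value. C = FCA price + pre-shipment costs + freight + 0.3% × C
C − 0.3% × C = 167819.17 + 913.03 + 5524.71
0.997 × C = 174256.91
C = 174256.91 / 0.997 = 174781.25
Insurance premium = 0.3% × 174781.25 = 524.34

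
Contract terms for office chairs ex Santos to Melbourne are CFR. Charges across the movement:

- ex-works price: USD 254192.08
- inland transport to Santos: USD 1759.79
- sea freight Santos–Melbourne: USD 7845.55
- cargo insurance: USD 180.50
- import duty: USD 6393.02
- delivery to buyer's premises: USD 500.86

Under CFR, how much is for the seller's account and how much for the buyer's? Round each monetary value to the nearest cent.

CFR: the seller pays costs through ocean freight to the destination port, but not insurance.
Seller's account: goods 254192.08 + inland to port 1759.79 + freight 7845.55 = 263797.42
Buyer's account: insurance 180.50 + duty 6393.02 + delivery 500.86 = 7074.38

Seller: USD 263797.42; buyer: USD 7074.38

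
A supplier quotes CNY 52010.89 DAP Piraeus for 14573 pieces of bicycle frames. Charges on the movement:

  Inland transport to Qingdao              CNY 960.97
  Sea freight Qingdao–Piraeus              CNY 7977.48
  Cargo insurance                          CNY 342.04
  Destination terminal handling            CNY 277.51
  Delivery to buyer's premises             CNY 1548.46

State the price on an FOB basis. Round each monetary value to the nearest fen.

FOB price: CNY 41865.40

Not relevant to the conversion: inland to port — on the seller under both DAP and FOB; already in the DAP price and stays in the FOB price.
From DAP to FOB, the seller no longer bears: freight, insurance, destination terminal, delivery.
FOB price = 52010.89 − 7977.48 − 342.04 − 277.51 − 1548.46 = 41865.40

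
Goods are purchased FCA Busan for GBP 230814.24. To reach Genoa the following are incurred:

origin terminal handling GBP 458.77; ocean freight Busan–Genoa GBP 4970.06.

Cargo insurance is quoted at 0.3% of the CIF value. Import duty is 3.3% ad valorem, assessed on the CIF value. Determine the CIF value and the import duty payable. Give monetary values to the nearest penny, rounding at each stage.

CIF value: GBP 236953.93; import duty: GBP 7819.48

Let C be the CIF value. C = FCA price + pre-shipment costs + freight + 0.3% × C
C − 0.3% × C = 230814.24 + 458.77 + 4970.06
0.997 × C = 236243.07
C = 236243.07 / 0.997 = 236953.93
Insurance premium = 0.3% × 236953.93 = 710.86
Import duty = 236953.93 × 3.3% = 7819.48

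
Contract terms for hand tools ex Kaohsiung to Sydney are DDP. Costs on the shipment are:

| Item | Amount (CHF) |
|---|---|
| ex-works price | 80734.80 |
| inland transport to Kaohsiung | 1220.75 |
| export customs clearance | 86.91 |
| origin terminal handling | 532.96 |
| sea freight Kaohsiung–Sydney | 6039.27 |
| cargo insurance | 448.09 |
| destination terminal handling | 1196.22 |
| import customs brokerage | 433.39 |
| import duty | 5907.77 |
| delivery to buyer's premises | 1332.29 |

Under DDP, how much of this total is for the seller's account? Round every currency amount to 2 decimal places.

DDP: the seller bears all costs including import duty.
Seller's account: goods 80734.80 + inland to port 1220.75 + export clearance 86.91 + origin terminal 532.96 + freight 6039.27 + insurance 448.09 + destination terminal 1196.22 + brokerage 433.39 + duty 5907.77 + delivery 1332.29 = 97932.45
Buyer's account: 0.00

Seller's account: CHF 97932.45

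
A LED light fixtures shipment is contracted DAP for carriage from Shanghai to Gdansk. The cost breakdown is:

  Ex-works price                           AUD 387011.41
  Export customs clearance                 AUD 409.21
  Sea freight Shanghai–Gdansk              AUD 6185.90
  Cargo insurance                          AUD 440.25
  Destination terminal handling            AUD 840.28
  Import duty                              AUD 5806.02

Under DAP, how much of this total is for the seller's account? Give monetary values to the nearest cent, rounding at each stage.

Seller's account: AUD 394887.05

DAP: the seller bears all costs to the named destination except import duty and clearance.
Seller's account: goods 387011.41 + export clearance 409.21 + freight 6185.90 + insurance 440.25 + destination terminal 840.28 = 394887.05
Buyer's account: duty 5806.02 = 5806.02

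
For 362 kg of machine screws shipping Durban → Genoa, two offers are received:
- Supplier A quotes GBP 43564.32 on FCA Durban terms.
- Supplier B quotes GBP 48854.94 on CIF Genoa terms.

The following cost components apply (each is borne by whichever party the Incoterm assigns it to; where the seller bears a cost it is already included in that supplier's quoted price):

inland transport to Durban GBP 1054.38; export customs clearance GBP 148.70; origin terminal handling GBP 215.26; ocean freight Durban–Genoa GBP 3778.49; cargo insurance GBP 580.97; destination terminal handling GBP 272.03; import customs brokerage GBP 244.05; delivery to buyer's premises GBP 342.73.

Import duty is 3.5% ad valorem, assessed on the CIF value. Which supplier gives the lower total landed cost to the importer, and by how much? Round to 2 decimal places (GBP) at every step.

Supplier A is cheaper by GBP 740.95

Supplier A (FCA):
CIF value = FCA price + origin terminal + freight + insurance = 43564.32 + 215.26 + 3778.49 + 580.97 = 48139.04
Import duty = 48139.04 × 3.5% = 1684.87
Buyer bears (A): 215.26 + 3778.49 + 580.97 + 272.03 + 244.05 + 342.73 = 5433.53
Landed cost (A) = invoice 43564.32 + 5433.53 + duty 1684.87 = 50682.72
Supplier B (CIF):
The CIF price already equals the CIF value: 48854.94
Import duty = 48854.94 × 3.5% = 1709.92
Buyer bears (B): 272.03 + 244.05 + 342.73 = 858.81
Landed cost (B) = invoice 48854.94 + 858.81 + duty 1709.92 = 51423.67
Difference = |50682.72 − 51423.67| = 740.95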